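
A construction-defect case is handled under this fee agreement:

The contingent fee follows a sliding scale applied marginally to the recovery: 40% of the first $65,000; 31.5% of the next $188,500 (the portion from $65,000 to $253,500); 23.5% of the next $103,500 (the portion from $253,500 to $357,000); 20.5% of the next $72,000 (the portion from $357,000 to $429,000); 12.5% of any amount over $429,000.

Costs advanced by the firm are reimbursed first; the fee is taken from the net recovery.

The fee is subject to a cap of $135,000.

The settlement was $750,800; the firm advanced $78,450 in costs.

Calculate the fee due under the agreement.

$135,000.00

Fee base (net of costs): $750,800 − $78,450 = $672,350
First $65,000 at 40% = $26,000.00
Next $188,500 at 31.5% = $59,377.50
Next $103,500 at 23.5% = $24,322.50
Next $72,000 at 20.5% = $14,760.00
Remaining $243,350 at 12.5% = $30,418.75
Fee: $26,000.00 + $59,377.50 + $24,322.50 + $14,760.00 + $30,418.75 = $154,878.75
$154,878.75 exceeds the $135,000 cap, so the fee is capped at $135,000.00.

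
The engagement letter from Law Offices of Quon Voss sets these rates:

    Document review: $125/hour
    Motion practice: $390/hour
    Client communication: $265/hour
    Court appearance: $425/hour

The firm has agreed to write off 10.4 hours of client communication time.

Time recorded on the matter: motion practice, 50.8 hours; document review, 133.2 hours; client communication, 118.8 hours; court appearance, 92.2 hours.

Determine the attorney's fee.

$104,373.00

Document review: 133.2 × $125 = $16,650.00
Motion practice: 50.8 × $390 = $19,812.00
Client communication: 118.8 × $265 = $31,482.00
Court appearance: 92.2 × $425 = $39,185.00
Subtotal: $107,129.00
Write-off: 10.4 × $265 = $2,756.00
Total: $107,129.00 − $2,756.00 = $104,373.00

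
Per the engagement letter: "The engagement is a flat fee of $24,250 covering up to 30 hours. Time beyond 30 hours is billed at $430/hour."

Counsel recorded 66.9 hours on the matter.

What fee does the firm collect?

Flat fee: $24,250.00
Excess hours: 66.9 − 30 = 36.9
Overrun: 36.9 × $430 = $15,867.00
Total: $24,250.00 + $15,867.00 = $40,117.00

$40,117.00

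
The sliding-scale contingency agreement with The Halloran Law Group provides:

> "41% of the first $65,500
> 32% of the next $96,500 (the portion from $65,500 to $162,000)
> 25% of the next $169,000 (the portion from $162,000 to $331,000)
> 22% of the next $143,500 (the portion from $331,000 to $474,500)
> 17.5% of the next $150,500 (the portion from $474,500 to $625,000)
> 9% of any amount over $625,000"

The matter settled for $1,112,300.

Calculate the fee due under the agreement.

$201,749.50

First $65,500 at 41% = $26,855.00
Next $96,500 at 32% = $30,880.00
Next $169,000 at 25% = $42,250.00
Next $143,500 at 22% = $31,570.00
Next $150,500 at 17.5% = $26,337.50
Remaining $487,300 at 9% = $43,857.00
Fee: $26,855.00 + $30,880.00 + $42,250.00 + $31,570.00 + $26,337.50 + $43,857.00 = $201,749.50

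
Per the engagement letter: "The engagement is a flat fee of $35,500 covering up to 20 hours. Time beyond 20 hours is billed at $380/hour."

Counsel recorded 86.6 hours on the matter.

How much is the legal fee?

$60,808.00

Flat fee: $35,500.00
Excess hours: 86.6 − 20 = 66.6
Overrun: 66.6 × $380 = $25,308.00
Total: $35,500.00 + $25,308.00 = $60,808.00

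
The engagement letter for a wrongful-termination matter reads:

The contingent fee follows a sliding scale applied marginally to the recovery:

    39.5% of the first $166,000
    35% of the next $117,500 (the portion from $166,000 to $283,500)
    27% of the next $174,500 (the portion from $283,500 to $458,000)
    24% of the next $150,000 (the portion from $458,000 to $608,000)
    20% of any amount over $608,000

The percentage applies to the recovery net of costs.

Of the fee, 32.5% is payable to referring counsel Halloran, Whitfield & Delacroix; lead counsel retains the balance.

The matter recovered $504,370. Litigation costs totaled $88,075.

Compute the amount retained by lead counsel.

$96,221.01

Fee base (net of costs): $504,370 − $88,075 = $416,295
First $166,000 at 39.5% = $65,570.00
Next $117,500 at 35% = $41,125.00
Remaining $132,795 at 27% = $35,854.65
Fee: $65,570.00 + $41,125.00 + $35,854.65 = $142,549.65
Referral share: 32.5% of $142,549.65 = $46,328.64; lead counsel retains $142,549.65 − $46,328.64 = $96,221.01.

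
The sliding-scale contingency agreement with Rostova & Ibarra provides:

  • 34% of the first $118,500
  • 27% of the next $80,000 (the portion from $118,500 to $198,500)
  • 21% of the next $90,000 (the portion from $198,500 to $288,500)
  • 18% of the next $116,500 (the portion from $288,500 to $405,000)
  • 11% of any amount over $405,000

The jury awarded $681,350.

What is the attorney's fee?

First $118,500 at 34% = $40,290.00
Next $80,000 at 27% = $21,600.00
Next $90,000 at 21% = $18,900.00
Next $116,500 at 18% = $20,970.00
Remaining $276,350 at 11% = $30,398.50
Fee: $40,290.00 + $21,600.00 + $18,900.00 + $20,970.00 + $30,398.50 = $132,158.50

$132,158.50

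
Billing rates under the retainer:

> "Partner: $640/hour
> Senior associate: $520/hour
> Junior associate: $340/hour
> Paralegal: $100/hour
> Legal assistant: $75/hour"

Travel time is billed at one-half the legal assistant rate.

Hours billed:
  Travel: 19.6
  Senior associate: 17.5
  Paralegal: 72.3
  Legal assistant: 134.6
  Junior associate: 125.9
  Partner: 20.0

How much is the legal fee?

$82,766.00

Partner: 20.0 × $640 = $12,800.00
Senior associate: 17.5 × $520 = $9,100.00
Junior associate: 125.9 × $340 = $42,806.00
Paralegal: 72.3 × $100 = $7,230.00
Legal assistant: 134.6 × $75 = $10,095.00
Subtotal: $12,800.00 + $9,100.00 + $42,806.00 + $7,230.00 + $10,095.00 = $82,031.00
Travel: 19.6 × ($75 ÷ 2) = 19.6 × $37.50 = $735.00
Total: $82,031.00 + $735.00 = $82,766.00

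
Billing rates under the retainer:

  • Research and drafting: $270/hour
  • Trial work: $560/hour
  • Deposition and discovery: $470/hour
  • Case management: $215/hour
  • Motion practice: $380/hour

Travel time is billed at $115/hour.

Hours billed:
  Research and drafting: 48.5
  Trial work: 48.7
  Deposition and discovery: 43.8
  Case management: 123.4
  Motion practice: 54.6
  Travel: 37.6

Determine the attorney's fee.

Research and drafting: 48.5 × $270 = $13,095.00
Trial work: 48.7 × $560 = $27,272.00
Deposition and discovery: 43.8 × $470 = $20,586.00
Case management: 123.4 × $215 = $26,531.00
Motion practice: 54.6 × $380 = $20,748.00
Subtotal: $13,095.00 + $27,272.00 + $20,586.00 + $26,531.00 + $20,748.00 = $108,232.00
Travel: 37.6 × $115 = $4,324.00
Total: $108,232.00 + $4,324.00 = $112,556.00

$112,556.00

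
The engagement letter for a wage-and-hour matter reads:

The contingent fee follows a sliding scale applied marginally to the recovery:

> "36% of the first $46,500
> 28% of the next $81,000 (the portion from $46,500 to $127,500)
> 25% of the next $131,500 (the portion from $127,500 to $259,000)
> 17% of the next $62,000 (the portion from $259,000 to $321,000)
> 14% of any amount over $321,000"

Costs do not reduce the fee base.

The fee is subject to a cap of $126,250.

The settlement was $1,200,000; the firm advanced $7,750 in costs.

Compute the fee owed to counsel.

$126,250.00

Fee base is the gross recovery, $1,200,000; costs are reimbursed separately.
First $46,500 at 36% = $16,740.00
Next $81,000 at 28% = $22,680.00
Next $131,500 at 25% = $32,875.00
Next $62,000 at 17% = $10,540.00
Remaining $879,000 at 14% = $123,060.00
Fee: $16,740.00 + $22,680.00 + $32,875.00 + $10,540.00 + $123,060.00 = $205,895.00
$205,895.00 exceeds the $126,250 cap, so the fee is capped at $126,250.00.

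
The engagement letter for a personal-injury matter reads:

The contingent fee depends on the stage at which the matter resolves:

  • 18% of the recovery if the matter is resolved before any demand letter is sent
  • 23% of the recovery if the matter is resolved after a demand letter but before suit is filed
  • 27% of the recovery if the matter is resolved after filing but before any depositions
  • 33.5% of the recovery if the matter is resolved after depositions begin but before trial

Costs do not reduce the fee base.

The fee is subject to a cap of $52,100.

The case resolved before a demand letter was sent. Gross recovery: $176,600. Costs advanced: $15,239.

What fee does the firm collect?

Fee base is the gross recovery, $176,600; costs are reimbursed separately.
The matter resolved before a demand letter was sent, so the 18% rate applies.
$176,600 × 18% = $31,788.00
$31,788.00 is under the $52,100 cap.

$31,788.00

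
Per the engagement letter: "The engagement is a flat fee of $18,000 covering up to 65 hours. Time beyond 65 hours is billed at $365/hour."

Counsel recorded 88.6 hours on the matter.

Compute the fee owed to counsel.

Flat fee: $18,000.00
Excess hours: 88.6 − 65 = 23.6
Overrun: 23.6 × $365 = $8,614.00
Total: $18,000.00 + $8,614.00 = $26,614.00

$26,614.00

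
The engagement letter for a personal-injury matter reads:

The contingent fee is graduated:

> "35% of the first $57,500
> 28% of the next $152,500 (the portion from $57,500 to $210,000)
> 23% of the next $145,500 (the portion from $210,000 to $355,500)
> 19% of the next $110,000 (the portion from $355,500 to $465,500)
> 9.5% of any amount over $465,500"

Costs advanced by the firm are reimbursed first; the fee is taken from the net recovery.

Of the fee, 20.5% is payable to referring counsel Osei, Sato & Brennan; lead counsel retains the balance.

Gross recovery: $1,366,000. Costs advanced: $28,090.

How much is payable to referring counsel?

$41,014.13

Fee base (net of costs): $1,366,000 − $28,090 = $1,337,910
First $57,500 at 35% = $20,125.00
Next $152,500 at 28% = $42,700.00
Next $145,500 at 23% = $33,465.00
Next $110,000 at 19% = $20,900.00
Remaining $872,410 at 9.5% = $82,878.95
Fee: $20,125.00 + $42,700.00 + $33,465.00 + $20,900.00 + $82,878.95 = $200,068.95
Referral share: 20.5% of $200,068.95 = $41,014.13; lead counsel retains $200,068.95 − $41,014.13 = $159,054.82.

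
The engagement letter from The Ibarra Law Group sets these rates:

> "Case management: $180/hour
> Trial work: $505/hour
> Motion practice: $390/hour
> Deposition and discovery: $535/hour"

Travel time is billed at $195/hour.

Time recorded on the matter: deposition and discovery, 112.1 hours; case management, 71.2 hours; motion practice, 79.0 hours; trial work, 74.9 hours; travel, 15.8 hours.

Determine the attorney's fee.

Case management: 71.2 × $180 = $12,816.00
Trial work: 74.9 × $505 = $37,824.50
Motion practice: 79.0 × $390 = $30,810.00
Deposition and discovery: 112.1 × $535 = $59,973.50
Subtotal: $12,816.00 + $37,824.50 + $30,810.00 + $59,973.50 = $141,424.00
Travel: 15.8 × $195 = $3,081.00
Total: $141,424.00 + $3,081.00 = $144,505.00

$144,505.00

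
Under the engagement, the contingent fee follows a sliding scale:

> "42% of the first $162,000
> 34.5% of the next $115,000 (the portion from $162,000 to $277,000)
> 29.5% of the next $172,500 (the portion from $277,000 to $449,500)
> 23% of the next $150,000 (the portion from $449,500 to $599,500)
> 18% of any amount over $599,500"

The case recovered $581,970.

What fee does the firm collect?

$189,070.60

First $162,000 at 42% = $68,040.00
Next $115,000 at 34.5% = $39,675.00
Next $172,500 at 29.5% = $50,887.50
Remaining $132,470 at 23% = $30,468.10
Fee: $68,040.00 + $39,675.00 + $50,887.50 + $30,468.10 = $189,070.60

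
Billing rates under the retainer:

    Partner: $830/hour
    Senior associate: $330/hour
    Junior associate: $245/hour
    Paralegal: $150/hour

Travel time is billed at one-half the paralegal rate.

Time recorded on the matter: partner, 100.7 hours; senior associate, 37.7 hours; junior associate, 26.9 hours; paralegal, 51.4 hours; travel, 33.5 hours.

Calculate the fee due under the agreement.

$112,835.00

Partner: 100.7 × $830 = $83,581.00
Senior associate: 37.7 × $330 = $12,441.00
Junior associate: 26.9 × $245 = $6,590.50
Paralegal: 51.4 × $150 = $7,710.00
Subtotal: $83,581.00 + $12,441.00 + $6,590.50 + $7,710.00 = $110,322.50
Travel: 33.5 × ($150 ÷ 2) = 33.5 × $75.00 = $2,512.50
Total: $110,322.50 + $2,512.50 = $112,835.00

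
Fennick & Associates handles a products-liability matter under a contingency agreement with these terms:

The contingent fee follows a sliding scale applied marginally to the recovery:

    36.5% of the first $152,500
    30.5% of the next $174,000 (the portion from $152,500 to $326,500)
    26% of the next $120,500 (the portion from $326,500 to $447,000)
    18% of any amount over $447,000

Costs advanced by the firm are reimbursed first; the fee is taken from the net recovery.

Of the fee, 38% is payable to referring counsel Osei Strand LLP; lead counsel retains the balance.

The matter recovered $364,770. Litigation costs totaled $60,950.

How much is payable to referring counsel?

Fee base (net of costs): $364,770 − $60,950 = $303,820
First $152,500 at 36.5% = $55,662.50
Remaining $151,320 at 30.5% = $46,152.60
Fee: $55,662.50 + $46,152.60 = $101,815.10
Referral share: 38% of $101,815.10 = $38,689.74; lead counsel retains $101,815.10 − $38,689.74 = $63,125.36.

$38,689.74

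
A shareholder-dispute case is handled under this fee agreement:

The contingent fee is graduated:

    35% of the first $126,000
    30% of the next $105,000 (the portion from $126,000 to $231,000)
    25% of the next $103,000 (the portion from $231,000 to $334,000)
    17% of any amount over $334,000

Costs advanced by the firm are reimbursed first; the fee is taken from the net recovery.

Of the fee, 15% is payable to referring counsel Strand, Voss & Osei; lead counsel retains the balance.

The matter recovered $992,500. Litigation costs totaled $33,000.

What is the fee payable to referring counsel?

$31,152.75

Fee base (net of costs): $992,500 − $33,000 = $959,500
First $126,000 at 35% = $44,100.00
Next $105,000 at 30% = $31,500.00
Next $103,000 at 25% = $25,750.00
Remaining $625,500 at 17% = $106,335.00
Fee: $44,100.00 + $31,500.00 + $25,750.00 + $106,335.00 = $207,685.00
Referral share: 15% of $207,685.00 = $31,152.75; lead counsel retains $207,685.00 − $31,152.75 = $176,532.25.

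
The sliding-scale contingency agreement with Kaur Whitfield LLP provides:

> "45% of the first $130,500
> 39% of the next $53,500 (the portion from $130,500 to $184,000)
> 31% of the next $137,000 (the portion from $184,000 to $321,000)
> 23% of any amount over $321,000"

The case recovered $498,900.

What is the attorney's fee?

First $130,500 at 45% = $58,725.00
Next $53,500 at 39% = $20,865.00
Next $137,000 at 31% = $42,470.00
Remaining $177,900 at 23% = $40,917.00
Fee: $58,725.00 + $20,865.00 + $42,470.00 + $40,917.00 = $162,977.00

$162,977.00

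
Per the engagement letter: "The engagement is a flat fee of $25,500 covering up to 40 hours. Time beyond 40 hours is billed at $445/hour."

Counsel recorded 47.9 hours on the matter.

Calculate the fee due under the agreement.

Flat fee: $25,500.00
Excess hours: 47.9 − 40 = 7.9
Overrun: 7.9 × $445 = $3,515.50
Total: $25,500.00 + $3,515.50 = $29,015.50

$29,015.50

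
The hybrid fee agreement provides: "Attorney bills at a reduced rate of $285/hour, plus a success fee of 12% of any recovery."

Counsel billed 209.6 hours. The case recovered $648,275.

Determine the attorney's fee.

Hourly: 209.6 × $285 = $59,736.00
Success fee: 12% of $648,275 = $77,793.00
Total: $59,736.00 + $77,793.00 = $137,529.00

$137,529.00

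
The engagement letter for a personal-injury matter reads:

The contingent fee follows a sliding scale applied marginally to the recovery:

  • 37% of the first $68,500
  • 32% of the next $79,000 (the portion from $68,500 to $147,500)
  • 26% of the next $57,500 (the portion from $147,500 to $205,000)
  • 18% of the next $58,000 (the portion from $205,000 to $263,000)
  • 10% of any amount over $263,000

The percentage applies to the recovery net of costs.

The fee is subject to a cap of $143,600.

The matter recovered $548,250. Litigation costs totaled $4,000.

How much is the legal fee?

Fee base (net of costs): $548,250 − $4,000 = $544,250
First $68,500 at 37% = $25,345.00
Next $79,000 at 32% = $25,280.00
Next $57,500 at 26% = $14,950.00
Next $58,000 at 18% = $10,440.00
Remaining $281,250 at 10% = $28,125.00
Fee: $25,345.00 + $25,280.00 + $14,950.00 + $10,440.00 + $28,125.00 = $104,140.00
$104,140.00 is under the $143,600 cap.

$104,140.00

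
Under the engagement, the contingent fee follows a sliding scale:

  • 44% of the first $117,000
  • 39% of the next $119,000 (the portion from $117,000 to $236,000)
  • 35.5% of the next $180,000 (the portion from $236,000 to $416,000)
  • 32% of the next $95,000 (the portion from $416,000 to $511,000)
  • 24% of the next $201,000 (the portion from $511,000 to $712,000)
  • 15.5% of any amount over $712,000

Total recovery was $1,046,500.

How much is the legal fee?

$292,277.50

First $117,000 at 44% = $51,480.00
Next $119,000 at 39% = $46,410.00
Next $180,000 at 35.5% = $63,900.00
Next $95,000 at 32% = $30,400.00
Next $201,000 at 24% = $48,240.00
Remaining $334,500 at 15.5% = $51,847.50
Fee: $51,480.00 + $46,410.00 + $63,900.00 + $30,400.00 + $48,240.00 + $51,847.50 = $292,277.50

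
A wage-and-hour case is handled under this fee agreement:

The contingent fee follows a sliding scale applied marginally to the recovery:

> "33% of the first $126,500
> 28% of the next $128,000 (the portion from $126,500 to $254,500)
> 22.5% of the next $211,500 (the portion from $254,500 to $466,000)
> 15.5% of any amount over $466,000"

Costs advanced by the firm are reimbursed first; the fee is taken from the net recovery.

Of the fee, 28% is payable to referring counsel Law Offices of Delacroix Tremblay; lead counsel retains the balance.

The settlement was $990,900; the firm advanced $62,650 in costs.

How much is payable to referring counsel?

Fee base (net of costs): $990,900 − $62,650 = $928,250
First $126,500 at 33% = $41,745.00
Next $128,000 at 28% = $35,840.00
Next $211,500 at 22.5% = $47,587.50
Remaining $462,250 at 15.5% = $71,648.75
Fee: $41,745.00 + $35,840.00 + $47,587.50 + $71,648.75 = $196,821.25
Referral share: 28% of $196,821.25 = $55,109.95; lead counsel retains $196,821.25 − $55,109.95 = $141,711.30.

$55,109.95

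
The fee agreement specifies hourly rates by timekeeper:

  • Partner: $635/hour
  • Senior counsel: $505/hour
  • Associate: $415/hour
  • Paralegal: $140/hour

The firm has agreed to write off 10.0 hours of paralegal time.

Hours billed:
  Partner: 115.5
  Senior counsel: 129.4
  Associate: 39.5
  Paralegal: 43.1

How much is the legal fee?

$159,716.00

Partner: 115.5 × $635 = $73,342.50
Senior counsel: 129.4 × $505 = $65,347.00
Associate: 39.5 × $415 = $16,392.50
Paralegal: 43.1 × $140 = $6,034.00
Subtotal: $161,116.00
Write-off: 10.0 × $140 = $1,400.00
Total: $161,116.00 − $1,400.00 = $159,716.00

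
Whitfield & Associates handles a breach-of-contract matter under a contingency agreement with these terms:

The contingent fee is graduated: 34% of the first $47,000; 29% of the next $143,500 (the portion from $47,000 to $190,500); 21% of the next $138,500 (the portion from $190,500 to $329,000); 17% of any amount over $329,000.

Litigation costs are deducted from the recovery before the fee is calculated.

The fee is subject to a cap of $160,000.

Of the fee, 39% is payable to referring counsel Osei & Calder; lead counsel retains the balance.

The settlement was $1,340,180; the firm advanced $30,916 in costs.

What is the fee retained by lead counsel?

$97,600.00

Fee base (net of costs): $1,340,180 − $30,916 = $1,309,264
First $47,000 at 34% = $15,980.00
Next $143,500 at 29% = $41,615.00
Next $138,500 at 21% = $29,085.00
Remaining $980,264 at 17% = $166,644.88
Fee: $15,980.00 + $41,615.00 + $29,085.00 + $166,644.88 = $253,324.88
$253,324.88 exceeds the $160,000 cap, so the fee is capped at $160,000.00.
Referral share: 39% of $160,000.00 = $62,400.00; lead counsel retains $160,000.00 − $62,400.00 = $97,600.00.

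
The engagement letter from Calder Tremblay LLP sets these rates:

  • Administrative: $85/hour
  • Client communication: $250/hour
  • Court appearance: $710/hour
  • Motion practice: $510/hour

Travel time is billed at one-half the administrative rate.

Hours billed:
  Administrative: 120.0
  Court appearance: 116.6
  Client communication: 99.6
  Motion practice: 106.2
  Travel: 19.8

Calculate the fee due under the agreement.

$172,889.50

Administrative: 120.0 × $85 = $10,200.00
Client communication: 99.6 × $250 = $24,900.00
Court appearance: 116.6 × $710 = $82,786.00
Motion practice: 106.2 × $510 = $54,162.00
Subtotal: $10,200.00 + $24,900.00 + $82,786.00 + $54,162.00 = $172,048.00
Travel: 19.8 × ($85 ÷ 2) = 19.8 × $42.50 = $841.50
Total: $172,048.00 + $841.50 = $172,889.50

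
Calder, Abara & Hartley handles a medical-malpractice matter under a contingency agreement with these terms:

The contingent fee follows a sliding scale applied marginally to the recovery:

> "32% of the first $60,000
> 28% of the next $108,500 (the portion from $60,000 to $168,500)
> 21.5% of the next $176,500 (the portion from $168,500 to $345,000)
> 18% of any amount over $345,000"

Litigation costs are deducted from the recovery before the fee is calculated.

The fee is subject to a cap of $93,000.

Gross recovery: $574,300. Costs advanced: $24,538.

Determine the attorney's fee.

$93,000.00

Fee base (net of costs): $574,300 − $24,538 = $549,762
First $60,000 at 32% = $19,200.00
Next $108,500 at 28% = $30,380.00
Next $176,500 at 21.5% = $37,947.50
Remaining $204,762 at 18% = $36,857.16
Fee: $19,200.00 + $30,380.00 + $37,947.50 + $36,857.16 = $124,384.66
$124,384.66 exceeds the $93,000 cap, so the fee is capped at $93,000.00.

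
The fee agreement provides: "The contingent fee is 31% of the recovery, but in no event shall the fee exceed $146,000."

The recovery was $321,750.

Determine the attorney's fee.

31% of $321,750 = $99,742.50
That is under the $146,000 cap.

$99,742.50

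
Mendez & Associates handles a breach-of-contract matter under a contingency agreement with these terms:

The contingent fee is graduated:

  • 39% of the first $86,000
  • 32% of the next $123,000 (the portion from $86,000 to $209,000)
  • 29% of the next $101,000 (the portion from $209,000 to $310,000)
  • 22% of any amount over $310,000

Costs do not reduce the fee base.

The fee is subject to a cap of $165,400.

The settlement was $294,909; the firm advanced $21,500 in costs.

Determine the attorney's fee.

$97,813.61

Fee base is the gross recovery, $294,909; costs are reimbursed separately.
First $86,000 at 39% = $33,540.00
Next $123,000 at 32% = $39,360.00
Remaining $85,909 at 29% = $24,913.61
Fee: $33,540.00 + $39,360.00 + $24,913.61 = $97,813.61
$97,813.61 is under the $165,400 cap.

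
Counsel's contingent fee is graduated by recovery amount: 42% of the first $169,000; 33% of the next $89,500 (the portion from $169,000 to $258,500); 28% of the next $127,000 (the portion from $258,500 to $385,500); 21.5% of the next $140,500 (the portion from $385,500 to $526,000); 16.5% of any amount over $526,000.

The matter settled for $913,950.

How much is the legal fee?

$230,294.25

First $169,000 at 42% = $70,980.00
Next $89,500 at 33% = $29,535.00
Next $127,000 at 28% = $35,560.00
Next $140,500 at 21.5% = $30,207.50
Remaining $387,950 at 16.5% = $64,011.75
Fee: $70,980.00 + $29,535.00 + $35,560.00 + $30,207.50 + $64,011.75 = $230,294.25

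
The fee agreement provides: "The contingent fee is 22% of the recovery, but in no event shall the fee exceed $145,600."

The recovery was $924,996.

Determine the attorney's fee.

22% of $924,996 = $203,499.12
That exceeds the $145,600 cap, so the fee is capped at $145,600.

$145,600.00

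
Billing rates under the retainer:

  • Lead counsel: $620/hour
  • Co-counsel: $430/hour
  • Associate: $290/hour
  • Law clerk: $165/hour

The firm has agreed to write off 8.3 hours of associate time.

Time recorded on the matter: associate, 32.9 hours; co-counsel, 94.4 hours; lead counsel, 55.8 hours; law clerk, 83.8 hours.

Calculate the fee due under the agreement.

$96,149.00

Lead counsel: 55.8 × $620 = $34,596.00
Co-counsel: 94.4 × $430 = $40,592.00
Associate: 32.9 × $290 = $9,541.00
Law clerk: 83.8 × $165 = $13,827.00
Subtotal: $98,556.00
Write-off: 8.3 × $290 = $2,407.00
Total: $98,556.00 − $2,407.00 = $96,149.00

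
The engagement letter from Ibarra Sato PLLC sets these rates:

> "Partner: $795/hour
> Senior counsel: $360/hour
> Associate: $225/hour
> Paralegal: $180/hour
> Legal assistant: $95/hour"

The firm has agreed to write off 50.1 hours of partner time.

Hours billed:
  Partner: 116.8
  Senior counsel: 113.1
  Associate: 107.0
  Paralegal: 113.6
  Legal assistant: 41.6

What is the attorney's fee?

$142,217.50

Partner: 116.8 × $795 = $92,856.00
Senior counsel: 113.1 × $360 = $40,716.00
Associate: 107.0 × $225 = $24,075.00
Paralegal: 113.6 × $180 = $20,448.00
Legal assistant: 41.6 × $95 = $3,952.00
Subtotal: $182,047.00
Write-off: 50.1 × $795 = $39,829.50
Total: $182,047.00 − $39,829.50 = $142,217.50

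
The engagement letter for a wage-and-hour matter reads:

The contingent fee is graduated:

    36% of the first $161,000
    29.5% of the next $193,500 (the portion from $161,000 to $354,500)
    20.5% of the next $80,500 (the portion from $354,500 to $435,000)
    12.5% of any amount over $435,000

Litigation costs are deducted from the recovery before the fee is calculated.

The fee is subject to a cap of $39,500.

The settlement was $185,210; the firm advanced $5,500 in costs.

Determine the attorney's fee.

$39,500.00

Fee base (net of costs): $185,210 − $5,500 = $179,710
First $161,000 at 36% = $57,960.00
Remaining $18,710 at 29.5% = $5,519.45
Fee: $57,960.00 + $5,519.45 = $63,479.45
$63,479.45 exceeds the $39,500 cap, so the fee is capped at $39,500.00.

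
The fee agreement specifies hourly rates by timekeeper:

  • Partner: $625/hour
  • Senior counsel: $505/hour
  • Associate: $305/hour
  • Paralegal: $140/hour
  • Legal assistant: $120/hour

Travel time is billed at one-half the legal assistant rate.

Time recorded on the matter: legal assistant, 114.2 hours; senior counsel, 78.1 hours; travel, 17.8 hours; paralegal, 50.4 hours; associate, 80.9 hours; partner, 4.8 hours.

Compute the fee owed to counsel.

$88,943.00

Partner: 4.8 × $625 = $3,000.00
Senior counsel: 78.1 × $505 = $39,440.50
Associate: 80.9 × $305 = $24,674.50
Paralegal: 50.4 × $140 = $7,056.00
Legal assistant: 114.2 × $120 = $13,704.00
Subtotal: $3,000.00 + $39,440.50 + $24,674.50 + $7,056.00 + $13,704.00 = $87,875.00
Travel: 17.8 × ($120 ÷ 2) = 17.8 × $60.00 = $1,068.00
Total: $87,875.00 + $1,068.00 = $88,943.00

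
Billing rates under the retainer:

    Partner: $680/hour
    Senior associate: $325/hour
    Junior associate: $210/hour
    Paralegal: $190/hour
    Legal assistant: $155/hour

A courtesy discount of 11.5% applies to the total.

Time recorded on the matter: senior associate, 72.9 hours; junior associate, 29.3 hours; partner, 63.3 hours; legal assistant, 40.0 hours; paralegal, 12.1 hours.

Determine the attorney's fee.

Partner: 63.3 × $680 = $43,044.00
Senior associate: 72.9 × $325 = $23,692.50
Junior associate: 29.3 × $210 = $6,153.00
Paralegal: 12.1 × $190 = $2,299.00
Legal assistant: 40.0 × $155 = $6,200.00
Subtotal: $81,388.50
Less 11.5% discount: −$9,359.68
Total: $81,388.50 − $9,359.68 = $72,028.82

$72,028.82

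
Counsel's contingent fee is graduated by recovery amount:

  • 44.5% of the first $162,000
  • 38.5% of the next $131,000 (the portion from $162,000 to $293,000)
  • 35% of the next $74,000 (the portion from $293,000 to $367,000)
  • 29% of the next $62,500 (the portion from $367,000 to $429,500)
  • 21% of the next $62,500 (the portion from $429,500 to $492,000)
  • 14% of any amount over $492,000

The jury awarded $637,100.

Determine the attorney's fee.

$199,989.00

First $162,000 at 44.5% = $72,090.00
Next $131,000 at 38.5% = $50,435.00
Next $74,000 at 35% = $25,900.00
Next $62,500 at 29% = $18,125.00
Next $62,500 at 21% = $13,125.00
Remaining $145,100 at 14% = $20,314.00
Fee: $72,090.00 + $50,435.00 + $25,900.00 + $18,125.00 + $13,125.00 + $20,314.00 = $199,989.00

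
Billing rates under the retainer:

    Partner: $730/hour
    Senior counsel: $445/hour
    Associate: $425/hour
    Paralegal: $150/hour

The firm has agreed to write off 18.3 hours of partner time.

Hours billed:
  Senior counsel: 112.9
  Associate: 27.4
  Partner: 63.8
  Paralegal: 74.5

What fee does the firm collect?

Partner: 63.8 × $730 = $46,574.00
Senior counsel: 112.9 × $445 = $50,240.50
Associate: 27.4 × $425 = $11,645.00
Paralegal: 74.5 × $150 = $11,175.00
Subtotal: $119,634.50
Write-off: 18.3 × $730 = $13,359.00
Total: $119,634.50 − $13,359.00 = $106,275.50

$106,275.50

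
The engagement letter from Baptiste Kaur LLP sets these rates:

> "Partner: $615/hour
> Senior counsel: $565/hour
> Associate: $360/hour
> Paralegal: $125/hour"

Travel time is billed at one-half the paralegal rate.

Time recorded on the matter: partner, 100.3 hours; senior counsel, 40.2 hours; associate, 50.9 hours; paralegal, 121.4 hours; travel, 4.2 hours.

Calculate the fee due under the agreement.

Partner: 100.3 × $615 = $61,684.50
Senior counsel: 40.2 × $565 = $22,713.00
Associate: 50.9 × $360 = $18,324.00
Paralegal: 121.4 × $125 = $15,175.00
Subtotal: $61,684.50 + $22,713.00 + $18,324.00 + $15,175.00 = $117,896.50
Travel: 4.2 × ($125 ÷ 2) = 4.2 × $62.50 = $262.50
Total: $117,896.50 + $262.50 = $118,159.00

$118,159.00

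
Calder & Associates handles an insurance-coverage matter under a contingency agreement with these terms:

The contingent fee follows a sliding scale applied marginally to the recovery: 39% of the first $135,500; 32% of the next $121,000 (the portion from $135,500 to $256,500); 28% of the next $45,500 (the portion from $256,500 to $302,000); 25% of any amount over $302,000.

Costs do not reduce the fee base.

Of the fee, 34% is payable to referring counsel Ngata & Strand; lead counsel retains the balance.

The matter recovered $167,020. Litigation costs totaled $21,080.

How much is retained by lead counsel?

Fee base is the gross recovery, $167,020; costs are reimbursed separately.
First $135,500 at 39% = $52,845.00
Remaining $31,520 at 32% = $10,086.40
Fee: $52,845.00 + $10,086.40 = $62,931.40
Referral share: 34% of $62,931.40 = $21,396.68; lead counsel retains $62,931.40 − $21,396.68 = $41,534.72.

$41,534.72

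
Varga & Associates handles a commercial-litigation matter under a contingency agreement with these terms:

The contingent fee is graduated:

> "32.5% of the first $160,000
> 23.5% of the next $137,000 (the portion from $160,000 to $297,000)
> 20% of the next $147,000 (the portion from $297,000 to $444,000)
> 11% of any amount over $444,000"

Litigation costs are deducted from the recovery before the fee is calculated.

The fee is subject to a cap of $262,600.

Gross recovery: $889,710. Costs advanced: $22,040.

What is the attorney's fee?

$160,198.70

Fee base (net of costs): $889,710 − $22,040 = $867,670
First $160,000 at 32.5% = $52,000.00
Next $137,000 at 23.5% = $32,195.00
Next $147,000 at 20% = $29,400.00
Remaining $423,670 at 11% = $46,603.70
Fee: $52,000.00 + $32,195.00 + $29,400.00 + $46,603.70 = $160,198.70
$160,198.70 is under the $262,600 cap.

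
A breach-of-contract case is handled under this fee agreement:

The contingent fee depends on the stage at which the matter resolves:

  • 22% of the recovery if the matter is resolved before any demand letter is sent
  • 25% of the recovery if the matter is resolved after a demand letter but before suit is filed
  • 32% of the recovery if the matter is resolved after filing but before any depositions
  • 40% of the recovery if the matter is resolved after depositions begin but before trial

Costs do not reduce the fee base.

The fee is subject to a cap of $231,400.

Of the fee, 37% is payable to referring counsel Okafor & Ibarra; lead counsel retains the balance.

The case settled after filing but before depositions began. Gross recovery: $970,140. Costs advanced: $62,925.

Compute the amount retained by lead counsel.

$145,782.00

Fee base is the gross recovery, $970,140; costs are reimbursed separately.
The matter settled after filing but before depositions began, so the 32% rate applies.
$970,140 × 32% = $310,444.80
$310,444.80 exceeds the $231,400 cap, so the fee is capped at $231,400.00.
Referral share: 37% of $231,400.00 = $85,618.00; lead counsel retains $231,400.00 − $85,618.00 = $145,782.00.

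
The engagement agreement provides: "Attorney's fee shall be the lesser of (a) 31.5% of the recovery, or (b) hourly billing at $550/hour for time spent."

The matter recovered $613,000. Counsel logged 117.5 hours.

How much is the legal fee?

$64,625.00

(a) 31.5% of $613,000 = $193,095.00
(b) 117.5 × $550 = $64,625.00
The lesser is (b): $64,625.00.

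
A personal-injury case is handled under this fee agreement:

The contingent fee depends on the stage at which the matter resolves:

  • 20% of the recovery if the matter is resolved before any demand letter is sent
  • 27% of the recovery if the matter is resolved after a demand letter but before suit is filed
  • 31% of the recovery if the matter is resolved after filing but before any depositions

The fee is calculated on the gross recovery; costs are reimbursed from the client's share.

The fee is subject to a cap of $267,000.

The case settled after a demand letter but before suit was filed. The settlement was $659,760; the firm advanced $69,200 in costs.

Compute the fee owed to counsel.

$178,135.20

Fee base is the gross recovery, $659,760; costs are reimbursed separately.
The matter settled after a demand letter but before suit was filed, so the 27% rate applies.
$659,760 × 27% = $178,135.20
$178,135.20 is under the $267,000 cap.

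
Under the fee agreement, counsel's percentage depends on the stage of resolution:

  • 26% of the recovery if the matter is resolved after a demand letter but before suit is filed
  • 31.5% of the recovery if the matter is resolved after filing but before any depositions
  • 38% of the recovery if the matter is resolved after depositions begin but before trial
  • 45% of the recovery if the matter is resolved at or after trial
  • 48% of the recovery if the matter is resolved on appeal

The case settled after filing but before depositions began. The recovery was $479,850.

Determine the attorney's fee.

$151,152.75

The matter settled after filing but before depositions began, so the 31.5% rate applies.
$479,850 × 31.5% = $151,152.75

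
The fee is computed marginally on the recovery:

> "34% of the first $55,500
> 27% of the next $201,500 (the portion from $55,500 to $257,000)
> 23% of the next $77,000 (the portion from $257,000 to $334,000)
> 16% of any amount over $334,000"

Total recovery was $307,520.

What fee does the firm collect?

$84,894.60

First $55,500 at 34% = $18,870.00
Next $201,500 at 27% = $54,405.00
Remaining $50,520 at 23% = $11,619.60
Fee: $18,870.00 + $54,405.00 + $11,619.60 = $84,894.60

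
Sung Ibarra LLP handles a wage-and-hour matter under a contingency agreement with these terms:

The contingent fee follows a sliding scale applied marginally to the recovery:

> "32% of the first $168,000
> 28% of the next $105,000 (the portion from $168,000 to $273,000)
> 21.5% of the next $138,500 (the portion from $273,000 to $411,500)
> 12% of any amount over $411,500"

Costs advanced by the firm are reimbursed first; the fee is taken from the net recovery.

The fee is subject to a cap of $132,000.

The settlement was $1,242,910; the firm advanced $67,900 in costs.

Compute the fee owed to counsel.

Fee base (net of costs): $1,242,910 − $67,900 = $1,175,010
First $168,000 at 32% = $53,760.00
Next $105,000 at 28% = $29,400.00
Next $138,500 at 21.5% = $29,777.50
Remaining $763,510 at 12% = $91,621.20
Fee: $53,760.00 + $29,400.00 + $29,777.50 + $91,621.20 = $204,558.70
$204,558.70 exceeds the $132,000 cap, so the fee is capped at $132,000.00.

$132,000.00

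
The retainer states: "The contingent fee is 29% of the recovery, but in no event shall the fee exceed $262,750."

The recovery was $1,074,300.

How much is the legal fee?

29% of $1,074,300 = $311,547.00
That exceeds the $262,750 cap, so the fee is capped at $262,750.

$262,750.00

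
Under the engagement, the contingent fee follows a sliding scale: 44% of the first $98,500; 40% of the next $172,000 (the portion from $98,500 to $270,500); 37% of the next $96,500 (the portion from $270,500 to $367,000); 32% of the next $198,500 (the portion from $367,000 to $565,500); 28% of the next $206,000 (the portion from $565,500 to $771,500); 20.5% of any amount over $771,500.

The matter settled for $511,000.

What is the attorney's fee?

$193,925.00

First $98,500 at 44% = $43,340.00
Next $172,000 at 40% = $68,800.00
Next $96,500 at 37% = $35,705.00
Remaining $144,000 at 32% = $46,080.00
Fee: $43,340.00 + $68,800.00 + $35,705.00 + $46,080.00 = $193,925.00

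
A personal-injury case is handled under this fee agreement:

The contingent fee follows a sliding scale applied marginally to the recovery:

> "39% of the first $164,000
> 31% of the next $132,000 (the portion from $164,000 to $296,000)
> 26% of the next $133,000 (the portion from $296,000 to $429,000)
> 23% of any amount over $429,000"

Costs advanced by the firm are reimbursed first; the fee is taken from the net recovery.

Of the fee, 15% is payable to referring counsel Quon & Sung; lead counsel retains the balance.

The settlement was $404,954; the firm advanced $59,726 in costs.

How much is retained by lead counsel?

Fee base (net of costs): $404,954 − $59,726 = $345,228
First $164,000 at 39% = $63,960.00
Next $132,000 at 31% = $40,920.00
Remaining $49,228 at 26% = $12,799.28
Fee: $63,960.00 + $40,920.00 + $12,799.28 = $117,679.28
Referral share: 15% of $117,679.28 = $17,651.89; lead counsel retains $117,679.28 − $17,651.89 = $100,027.39.

$100,027.39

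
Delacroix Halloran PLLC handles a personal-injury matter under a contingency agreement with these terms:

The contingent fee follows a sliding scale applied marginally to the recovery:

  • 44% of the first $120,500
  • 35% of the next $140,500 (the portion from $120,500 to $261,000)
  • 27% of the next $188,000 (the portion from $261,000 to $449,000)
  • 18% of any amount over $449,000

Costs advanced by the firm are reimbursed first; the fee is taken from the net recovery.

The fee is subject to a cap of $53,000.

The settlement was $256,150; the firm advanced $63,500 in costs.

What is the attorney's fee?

$53,000.00

Fee base (net of costs): $256,150 − $63,500 = $192,650
First $120,500 at 44% = $53,020.00
Remaining $72,150 at 35% = $25,252.50
Fee: $53,020.00 + $25,252.50 = $78,272.50
$78,272.50 exceeds the $53,000 cap, so the fee is capped at $53,000.00.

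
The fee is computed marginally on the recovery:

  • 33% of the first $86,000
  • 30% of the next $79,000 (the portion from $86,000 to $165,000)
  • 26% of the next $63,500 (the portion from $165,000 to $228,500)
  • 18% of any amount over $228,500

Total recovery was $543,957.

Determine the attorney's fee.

First $86,000 at 33% = $28,380.00
Next $79,000 at 30% = $23,700.00
Next $63,500 at 26% = $16,510.00
Remaining $315,457 at 18% = $56,782.26
Fee: $28,380.00 + $23,700.00 + $16,510.00 + $56,782.26 = $125,372.26

$125,372.26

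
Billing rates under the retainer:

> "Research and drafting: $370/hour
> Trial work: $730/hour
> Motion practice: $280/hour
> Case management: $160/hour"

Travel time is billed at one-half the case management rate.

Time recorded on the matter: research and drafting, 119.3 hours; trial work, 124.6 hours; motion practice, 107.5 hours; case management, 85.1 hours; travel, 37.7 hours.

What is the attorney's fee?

$181,831.00

Research and drafting: 119.3 × $370 = $44,141.00
Trial work: 124.6 × $730 = $90,958.00
Motion practice: 107.5 × $280 = $30,100.00
Case management: 85.1 × $160 = $13,616.00
Subtotal: $44,141.00 + $90,958.00 + $30,100.00 + $13,616.00 = $178,815.00
Travel: 37.7 × ($160 ÷ 2) = 37.7 × $80.00 = $3,016.00
Total: $178,815.00 + $3,016.00 = $181,831.00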